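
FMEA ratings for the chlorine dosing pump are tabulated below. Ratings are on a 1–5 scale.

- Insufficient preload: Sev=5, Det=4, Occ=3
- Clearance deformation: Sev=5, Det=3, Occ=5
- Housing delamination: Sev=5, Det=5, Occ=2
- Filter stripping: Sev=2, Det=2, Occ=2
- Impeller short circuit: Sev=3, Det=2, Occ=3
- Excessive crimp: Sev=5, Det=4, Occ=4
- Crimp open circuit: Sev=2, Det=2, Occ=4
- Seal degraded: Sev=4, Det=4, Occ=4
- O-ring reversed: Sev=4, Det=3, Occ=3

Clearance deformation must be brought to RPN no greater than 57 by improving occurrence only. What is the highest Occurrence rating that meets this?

3

Clearance deformation: S=5, O=5, D=3 → current RPN = 75.
Fixed product = 15. Need 15 × O ≤ 57, so O ≤ 57/15 = 3.80.
Maximum integer Occurrence rating = 3 (gives RPN 45; O=4 would give 60 > 57).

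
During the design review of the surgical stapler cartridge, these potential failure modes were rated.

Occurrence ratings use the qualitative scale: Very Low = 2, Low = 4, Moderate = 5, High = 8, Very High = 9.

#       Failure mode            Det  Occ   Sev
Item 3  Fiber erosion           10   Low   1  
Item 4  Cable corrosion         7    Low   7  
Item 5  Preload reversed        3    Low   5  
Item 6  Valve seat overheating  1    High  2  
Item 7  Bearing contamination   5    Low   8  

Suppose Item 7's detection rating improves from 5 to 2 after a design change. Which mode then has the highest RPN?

RPN = Severity × Occurrence × Detection:
  Item 3: 1 × 4 × 10 = 40
  Item 4: 7 × 4 × 7 = 196
  Item 5: 5 × 4 × 3 = 60
  Item 6: 2 × 8 × 1 = 16
  Item 7: 8 × 4 × 5 = 160
After action: Item 7 → 8 × 4 × 2 = 64.
Revised RPNs: Item 4=196, Item 7=64, Item 5=60, Item 3=40, Item 6=16.
Highest is now Item 4 (196).

Item 4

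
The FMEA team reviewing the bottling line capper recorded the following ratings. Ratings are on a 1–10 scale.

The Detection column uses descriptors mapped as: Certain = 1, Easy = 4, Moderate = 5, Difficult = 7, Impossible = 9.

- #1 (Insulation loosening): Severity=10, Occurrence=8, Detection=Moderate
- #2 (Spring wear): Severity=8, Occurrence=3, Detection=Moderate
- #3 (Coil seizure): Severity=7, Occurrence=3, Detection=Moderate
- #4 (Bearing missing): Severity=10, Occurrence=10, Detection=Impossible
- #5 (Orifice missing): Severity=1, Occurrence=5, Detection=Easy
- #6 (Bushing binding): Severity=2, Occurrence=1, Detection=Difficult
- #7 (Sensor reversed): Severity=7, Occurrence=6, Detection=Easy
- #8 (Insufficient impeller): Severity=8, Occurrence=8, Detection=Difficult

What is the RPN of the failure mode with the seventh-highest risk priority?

20

RPN = Severity × Occurrence × Detection:
  #1: 10 × 8 × 5 = 400
  #2: 8 × 3 × 5 = 120
  #3: 7 × 3 × 5 = 105
  #4: 10 × 10 × 9 = 900
  #5: 1 × 5 × 4 = 20
  #6: 2 × 1 × 7 = 14
  #7: 7 × 6 × 4 = 168
  #8: 8 × 8 × 7 = 448
Sorted descending: 900, 448, 400, 168, 120, 105, 20, 14.
The seventh-highest RPN is 20 (#5).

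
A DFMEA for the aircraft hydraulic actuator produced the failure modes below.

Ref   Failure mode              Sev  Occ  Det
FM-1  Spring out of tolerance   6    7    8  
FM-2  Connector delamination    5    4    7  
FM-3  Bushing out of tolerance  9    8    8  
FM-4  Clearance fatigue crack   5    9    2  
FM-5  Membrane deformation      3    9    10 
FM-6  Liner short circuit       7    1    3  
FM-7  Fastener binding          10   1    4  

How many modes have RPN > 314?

RPN = Severity × Occurrence × Detection:
  FM-1: 6 × 7 × 8 = 336
  FM-2: 5 × 4 × 7 = 140
  FM-3: 9 × 8 × 8 = 576
  FM-4: 5 × 9 × 2 = 90
  FM-5: 3 × 9 × 10 = 270
  FM-6: 7 × 1 × 3 = 21
  FM-7: 10 × 1 × 4 = 40
Modes with RPN > 314: FM-1 (336), FM-3 (576) → 2.

2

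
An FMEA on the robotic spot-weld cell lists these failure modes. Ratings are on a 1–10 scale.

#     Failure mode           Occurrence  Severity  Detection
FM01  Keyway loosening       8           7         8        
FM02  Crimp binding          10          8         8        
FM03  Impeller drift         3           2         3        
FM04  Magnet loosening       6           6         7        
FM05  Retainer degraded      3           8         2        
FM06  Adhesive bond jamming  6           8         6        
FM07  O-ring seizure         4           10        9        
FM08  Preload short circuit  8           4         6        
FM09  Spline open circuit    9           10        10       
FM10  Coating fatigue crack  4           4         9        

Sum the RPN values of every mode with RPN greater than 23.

RPN = Severity × Occurrence × Detection:
  FM01: 7 × 8 × 8 = 448
  FM02: 8 × 10 × 8 = 640
  FM03: 2 × 3 × 3 = 18
  FM04: 6 × 6 × 7 = 252
  FM05: 8 × 3 × 2 = 48
  FM06: 8 × 6 × 6 = 288
  FM07: 10 × 4 × 9 = 360
  FM08: 4 × 8 × 6 = 192
  FM09: 10 × 9 × 10 = 900
  FM10: 4 × 4 × 9 = 144
RPN > 23: FM01 (448), FM02 (640), FM04 (252), FM05 (48), FM06 (288), FM07 (360), FM08 (192), FM09 (900), FM10 (144).
Sum: 448 + 640 + 252 + 48 + 288 + 360 + 192 + 900 + 144 = 3272.

3272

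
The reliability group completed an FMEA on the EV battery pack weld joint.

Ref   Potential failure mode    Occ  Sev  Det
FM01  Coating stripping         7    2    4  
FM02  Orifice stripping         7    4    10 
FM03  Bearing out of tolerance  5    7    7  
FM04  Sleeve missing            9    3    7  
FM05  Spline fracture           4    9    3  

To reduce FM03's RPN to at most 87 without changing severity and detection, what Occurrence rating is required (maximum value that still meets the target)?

1

FM03: S=7, O=5, D=7 → current RPN = 245.
Fixed product = 49. Need 49 × O ≤ 87, so O ≤ 87/49 = 1.78.
Maximum integer Occurrence rating = 1 (gives RPN 49; O=2 would give 98 > 87).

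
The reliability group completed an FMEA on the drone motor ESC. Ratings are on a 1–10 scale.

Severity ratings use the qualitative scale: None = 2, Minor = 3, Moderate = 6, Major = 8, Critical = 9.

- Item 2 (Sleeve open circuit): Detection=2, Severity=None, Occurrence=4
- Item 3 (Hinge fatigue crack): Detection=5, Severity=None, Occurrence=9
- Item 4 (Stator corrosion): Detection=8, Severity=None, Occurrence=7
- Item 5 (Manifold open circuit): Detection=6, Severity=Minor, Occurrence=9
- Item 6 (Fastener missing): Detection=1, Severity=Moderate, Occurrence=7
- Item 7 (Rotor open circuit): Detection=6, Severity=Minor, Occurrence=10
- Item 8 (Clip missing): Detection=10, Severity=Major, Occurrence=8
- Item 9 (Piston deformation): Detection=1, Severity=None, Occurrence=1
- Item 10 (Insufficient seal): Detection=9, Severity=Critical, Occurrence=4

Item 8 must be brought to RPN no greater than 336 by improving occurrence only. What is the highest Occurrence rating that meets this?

4

Item 8: S=8, O=8, D=10 → current RPN = 640.
Fixed product = 80. Need 80 × O ≤ 336, so O ≤ 336/80 = 4.20.
Maximum integer Occurrence rating = 4 (gives RPN 320; O=5 would give 400 > 336).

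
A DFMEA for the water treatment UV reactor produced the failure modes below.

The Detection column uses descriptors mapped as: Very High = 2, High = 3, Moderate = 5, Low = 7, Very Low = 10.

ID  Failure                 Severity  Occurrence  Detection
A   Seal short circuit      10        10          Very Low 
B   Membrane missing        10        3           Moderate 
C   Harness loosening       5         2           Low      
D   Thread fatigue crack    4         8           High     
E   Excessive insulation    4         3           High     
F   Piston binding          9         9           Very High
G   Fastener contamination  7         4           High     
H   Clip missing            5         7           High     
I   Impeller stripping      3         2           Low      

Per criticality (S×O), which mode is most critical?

Criticality = Severity × Occurrence:
  A: 10 × 10 = 100
  B: 10 × 3 = 30
  C: 5 × 2 = 10
  D: 4 × 8 = 32
  E: 4 × 3 = 12
  F: 9 × 9 = 81
  G: 7 × 4 = 28
  H: 5 × 7 = 35
  I: 3 × 2 = 6
Highest criticality is 100 → A.

A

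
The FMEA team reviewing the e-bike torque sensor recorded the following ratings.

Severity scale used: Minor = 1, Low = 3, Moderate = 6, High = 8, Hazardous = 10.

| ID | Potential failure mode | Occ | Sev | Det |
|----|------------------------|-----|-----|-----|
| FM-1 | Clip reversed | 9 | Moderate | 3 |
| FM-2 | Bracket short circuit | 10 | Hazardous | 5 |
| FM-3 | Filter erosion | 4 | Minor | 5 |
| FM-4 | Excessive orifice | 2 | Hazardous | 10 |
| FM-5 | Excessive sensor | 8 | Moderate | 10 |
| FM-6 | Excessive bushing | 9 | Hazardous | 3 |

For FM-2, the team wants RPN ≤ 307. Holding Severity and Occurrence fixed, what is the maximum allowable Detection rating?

3

FM-2: S=10, O=10, D=5 → current RPN = 500.
Fixed product = 100. Need 100 × D ≤ 307, so D ≤ 307/100 = 3.07.
Maximum integer Detection rating = 3 (gives RPN 300; D=4 would give 400 > 307).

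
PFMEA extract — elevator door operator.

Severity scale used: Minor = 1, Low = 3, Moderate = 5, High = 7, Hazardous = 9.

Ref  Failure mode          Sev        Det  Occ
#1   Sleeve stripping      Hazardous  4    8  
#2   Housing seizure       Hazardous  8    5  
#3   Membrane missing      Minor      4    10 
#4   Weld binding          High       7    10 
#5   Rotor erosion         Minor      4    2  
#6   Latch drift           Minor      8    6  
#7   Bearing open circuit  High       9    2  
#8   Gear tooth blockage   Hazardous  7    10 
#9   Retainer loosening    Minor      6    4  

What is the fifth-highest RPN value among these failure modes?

126

RPN = Severity × Occurrence × Detection:
  #1: 9 × 8 × 4 = 288
  #2: 9 × 5 × 8 = 360
  #3: 1 × 10 × 4 = 40
  #4: 7 × 10 × 7 = 490
  #5: 1 × 2 × 4 = 8
  #6: 1 × 6 × 8 = 48
  #7: 7 × 2 × 9 = 126
  #8: 9 × 10 × 7 = 630
  #9: 1 × 4 × 6 = 24
Sorted descending: 630, 490, 360, 288, 126, 48, 40, 24, 8.
The fifth-highest RPN is 126 (#7).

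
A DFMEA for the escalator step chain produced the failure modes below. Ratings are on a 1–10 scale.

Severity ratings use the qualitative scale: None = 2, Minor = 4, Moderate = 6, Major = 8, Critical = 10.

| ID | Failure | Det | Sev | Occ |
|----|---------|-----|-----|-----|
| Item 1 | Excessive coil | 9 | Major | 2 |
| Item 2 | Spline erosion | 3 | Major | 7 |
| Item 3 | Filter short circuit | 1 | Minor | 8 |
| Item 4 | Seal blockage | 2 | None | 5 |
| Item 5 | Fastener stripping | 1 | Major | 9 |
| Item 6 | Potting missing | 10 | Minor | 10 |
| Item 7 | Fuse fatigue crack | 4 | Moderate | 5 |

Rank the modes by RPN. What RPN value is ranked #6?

RPN = Severity × Occurrence × Detection:
  Item 1: 8 × 2 × 9 = 144
  Item 2: 8 × 7 × 3 = 168
  Item 3: 4 × 8 × 1 = 32
  Item 4: 2 × 5 × 2 = 20
  Item 5: 8 × 9 × 1 = 72
  Item 6: 4 × 10 × 10 = 400
  Item 7: 6 × 5 × 4 = 120
Sorted descending: 400, 168, 144, 120, 72, 32, 20.
The sixth-highest RPN is 32 (Item 3).

32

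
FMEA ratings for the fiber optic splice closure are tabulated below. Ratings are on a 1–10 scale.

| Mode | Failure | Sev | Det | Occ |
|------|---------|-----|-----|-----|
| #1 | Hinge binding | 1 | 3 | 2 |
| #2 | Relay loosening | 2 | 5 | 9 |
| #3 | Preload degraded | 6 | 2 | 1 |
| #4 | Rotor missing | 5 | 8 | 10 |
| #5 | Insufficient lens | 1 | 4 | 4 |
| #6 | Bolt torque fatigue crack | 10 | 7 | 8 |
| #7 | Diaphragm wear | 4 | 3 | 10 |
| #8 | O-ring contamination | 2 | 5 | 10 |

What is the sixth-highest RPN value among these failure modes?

16

RPN = Severity × Occurrence × Detection:
  #1: 1 × 2 × 3 = 6
  #2: 2 × 9 × 5 = 90
  #3: 6 × 1 × 2 = 12
  #4: 5 × 10 × 8 = 400
  #5: 1 × 4 × 4 = 16
  #6: 10 × 8 × 7 = 560
  #7: 4 × 10 × 3 = 120
  #8: 2 × 10 × 5 = 100
Sorted descending: 560, 400, 120, 100, 90, 16, 12, 6.
The sixth-highest RPN is 16 (#5).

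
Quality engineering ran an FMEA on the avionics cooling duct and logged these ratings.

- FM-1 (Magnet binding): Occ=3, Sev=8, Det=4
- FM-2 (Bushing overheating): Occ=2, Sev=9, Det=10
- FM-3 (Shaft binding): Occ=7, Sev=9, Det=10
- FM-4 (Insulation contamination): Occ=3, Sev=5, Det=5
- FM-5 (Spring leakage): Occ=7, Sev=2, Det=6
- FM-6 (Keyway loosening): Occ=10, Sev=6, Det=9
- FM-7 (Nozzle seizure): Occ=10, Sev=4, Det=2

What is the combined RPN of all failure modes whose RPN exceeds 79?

1610

RPN = Severity × Occurrence × Detection:
  FM-1: 8 × 3 × 4 = 96
  FM-2: 9 × 2 × 10 = 180
  FM-3: 9 × 7 × 10 = 630
  FM-4: 5 × 3 × 5 = 75
  FM-5: 2 × 7 × 6 = 84
  FM-6: 6 × 10 × 9 = 540
  FM-7: 4 × 10 × 2 = 80
RPN > 79: FM-1 (96), FM-2 (180), FM-3 (630), FM-5 (84), FM-6 (540), FM-7 (80).
Sum: 96 + 180 + 630 + 84 + 540 + 80 = 1610.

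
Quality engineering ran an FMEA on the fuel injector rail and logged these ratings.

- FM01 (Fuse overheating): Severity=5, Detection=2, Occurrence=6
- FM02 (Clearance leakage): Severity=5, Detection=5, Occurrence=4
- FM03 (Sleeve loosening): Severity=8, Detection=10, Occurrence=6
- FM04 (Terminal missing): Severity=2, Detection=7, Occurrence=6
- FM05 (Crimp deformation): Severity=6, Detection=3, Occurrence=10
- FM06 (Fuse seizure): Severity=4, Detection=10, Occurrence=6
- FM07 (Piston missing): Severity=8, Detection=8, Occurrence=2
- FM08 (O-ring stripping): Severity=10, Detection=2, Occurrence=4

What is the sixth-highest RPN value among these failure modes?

84

RPN = Severity × Occurrence × Detection:
  FM01: 5 × 6 × 2 = 60
  FM02: 5 × 4 × 5 = 100
  FM03: 8 × 6 × 10 = 480
  FM04: 2 × 6 × 7 = 84
  FM05: 6 × 10 × 3 = 180
  FM06: 4 × 6 × 10 = 240
  FM07: 8 × 2 × 8 = 128
  FM08: 10 × 4 × 2 = 80
Sorted descending: 480, 240, 180, 128, 100, 84, 80, 60.
The sixth-highest RPN is 84 (FM04).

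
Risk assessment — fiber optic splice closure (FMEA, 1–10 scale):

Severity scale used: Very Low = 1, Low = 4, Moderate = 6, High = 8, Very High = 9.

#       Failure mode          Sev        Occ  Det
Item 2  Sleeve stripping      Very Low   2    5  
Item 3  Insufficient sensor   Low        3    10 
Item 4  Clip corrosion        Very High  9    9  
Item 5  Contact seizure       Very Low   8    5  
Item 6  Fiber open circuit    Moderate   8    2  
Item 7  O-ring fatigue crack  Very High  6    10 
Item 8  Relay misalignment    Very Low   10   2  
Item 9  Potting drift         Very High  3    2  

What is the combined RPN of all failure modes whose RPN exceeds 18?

RPN = Severity × Occurrence × Detection:
  Item 2: 1 × 2 × 5 = 10
  Item 3: 4 × 3 × 10 = 120
  Item 4: 9 × 9 × 9 = 729
  Item 5: 1 × 8 × 5 = 40
  Item 6: 6 × 8 × 2 = 96
  Item 7: 9 × 6 × 10 = 540
  Item 8: 1 × 10 × 2 = 20
  Item 9: 9 × 3 × 2 = 54
RPN > 18: Item 3 (120), Item 4 (729), Item 5 (40), Item 6 (96), Item 7 (540), Item 8 (20), Item 9 (54).
Sum: 120 + 729 + 40 + 96 + 540 + 20 + 54 = 1599.

1599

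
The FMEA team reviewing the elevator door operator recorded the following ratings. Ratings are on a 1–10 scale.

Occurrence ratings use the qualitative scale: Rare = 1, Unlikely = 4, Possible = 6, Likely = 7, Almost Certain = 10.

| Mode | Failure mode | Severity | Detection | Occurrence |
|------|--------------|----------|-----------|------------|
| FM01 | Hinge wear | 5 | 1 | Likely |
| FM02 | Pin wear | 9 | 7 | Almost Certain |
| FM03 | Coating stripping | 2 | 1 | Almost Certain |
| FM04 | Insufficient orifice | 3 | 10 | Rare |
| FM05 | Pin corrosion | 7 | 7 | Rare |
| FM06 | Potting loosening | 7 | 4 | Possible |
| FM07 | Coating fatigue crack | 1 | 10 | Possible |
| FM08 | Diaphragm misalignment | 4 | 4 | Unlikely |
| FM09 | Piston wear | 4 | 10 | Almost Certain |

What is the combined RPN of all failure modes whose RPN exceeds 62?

RPN = Severity × Occurrence × Detection:
  FM01: 5 × 7 × 1 = 35
  FM02: 9 × 10 × 7 = 630
  FM03: 2 × 10 × 1 = 20
  FM04: 3 × 1 × 10 = 30
  FM05: 7 × 1 × 7 = 49
  FM06: 7 × 6 × 4 = 168
  FM07: 1 × 6 × 10 = 60
  FM08: 4 × 4 × 4 = 64
  FM09: 4 × 10 × 10 = 400
RPN > 62: FM02 (630), FM06 (168), FM08 (64), FM09 (400).
Sum: 630 + 168 + 64 + 400 = 1262.

1262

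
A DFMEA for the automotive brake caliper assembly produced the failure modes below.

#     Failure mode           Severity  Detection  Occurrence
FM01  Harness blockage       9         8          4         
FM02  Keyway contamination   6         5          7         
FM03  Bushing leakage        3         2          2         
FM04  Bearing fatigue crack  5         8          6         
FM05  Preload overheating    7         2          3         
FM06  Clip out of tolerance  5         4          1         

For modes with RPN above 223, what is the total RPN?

528

RPN = Severity × Occurrence × Detection:
  FM01: 9 × 4 × 8 = 288
  FM02: 6 × 7 × 5 = 210
  FM03: 3 × 2 × 2 = 12
  FM04: 5 × 6 × 8 = 240
  FM05: 7 × 3 × 2 = 42
  FM06: 5 × 1 × 4 = 20
RPN > 223: FM01 (288), FM04 (240).
Sum: 288 + 240 = 528.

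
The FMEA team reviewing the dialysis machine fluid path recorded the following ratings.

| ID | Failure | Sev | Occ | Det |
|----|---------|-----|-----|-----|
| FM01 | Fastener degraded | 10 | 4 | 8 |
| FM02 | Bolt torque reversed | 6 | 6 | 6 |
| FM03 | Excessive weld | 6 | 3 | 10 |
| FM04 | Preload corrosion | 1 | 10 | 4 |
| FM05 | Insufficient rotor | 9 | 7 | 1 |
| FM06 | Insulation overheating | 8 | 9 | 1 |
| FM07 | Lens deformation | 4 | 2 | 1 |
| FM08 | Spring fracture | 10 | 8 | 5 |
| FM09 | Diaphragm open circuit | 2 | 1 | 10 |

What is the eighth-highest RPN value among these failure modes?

RPN = Severity × Occurrence × Detection:
  FM01: 10 × 4 × 8 = 320
  FM02: 6 × 6 × 6 = 216
  FM03: 6 × 3 × 10 = 180
  FM04: 1 × 10 × 4 = 40
  FM05: 9 × 7 × 1 = 63
  FM06: 8 × 9 × 1 = 72
  FM07: 4 × 2 × 1 = 8
  FM08: 10 × 8 × 5 = 400
  FM09: 2 × 1 × 10 = 20
Sorted descending: 400, 320, 216, 180, 72, 63, 40, 20, 8.
The eighth-highest RPN is 20 (FM09).

20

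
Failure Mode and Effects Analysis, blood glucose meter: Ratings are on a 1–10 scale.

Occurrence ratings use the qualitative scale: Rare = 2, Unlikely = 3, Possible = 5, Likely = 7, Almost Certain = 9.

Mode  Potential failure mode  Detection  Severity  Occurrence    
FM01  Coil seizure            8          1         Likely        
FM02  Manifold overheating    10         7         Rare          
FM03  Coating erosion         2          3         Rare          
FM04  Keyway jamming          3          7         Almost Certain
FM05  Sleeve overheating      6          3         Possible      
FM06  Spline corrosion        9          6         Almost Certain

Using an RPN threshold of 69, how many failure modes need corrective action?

4

RPN = Severity × Occurrence × Detection:
  FM01: 1 × 7 × 8 = 56
  FM02: 7 × 2 × 10 = 140
  FM03: 3 × 2 × 2 = 12
  FM04: 7 × 9 × 3 = 189
  FM05: 3 × 5 × 6 = 90
  FM06: 6 × 9 × 9 = 486
Modes with RPN ≥ 69: FM02 (140), FM04 (189), FM05 (90), FM06 (486) → 4.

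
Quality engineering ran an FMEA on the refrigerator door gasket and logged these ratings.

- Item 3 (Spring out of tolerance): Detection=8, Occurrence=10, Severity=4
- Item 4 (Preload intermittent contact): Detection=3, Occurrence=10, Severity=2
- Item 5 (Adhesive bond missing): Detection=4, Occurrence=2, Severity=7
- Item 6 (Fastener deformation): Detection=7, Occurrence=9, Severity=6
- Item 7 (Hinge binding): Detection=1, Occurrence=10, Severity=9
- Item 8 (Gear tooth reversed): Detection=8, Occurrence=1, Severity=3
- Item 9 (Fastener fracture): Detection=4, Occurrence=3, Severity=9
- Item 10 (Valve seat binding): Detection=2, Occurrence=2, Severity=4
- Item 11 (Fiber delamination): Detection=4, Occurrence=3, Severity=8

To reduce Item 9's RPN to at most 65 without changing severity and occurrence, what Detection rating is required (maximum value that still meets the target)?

Item 9: S=9, O=3, D=4 → current RPN = 108.
Fixed product = 27. Need 27 × D ≤ 65, so D ≤ 65/27 = 2.41.
Maximum integer Detection rating = 2 (gives RPN 54; D=3 would give 81 > 65).

2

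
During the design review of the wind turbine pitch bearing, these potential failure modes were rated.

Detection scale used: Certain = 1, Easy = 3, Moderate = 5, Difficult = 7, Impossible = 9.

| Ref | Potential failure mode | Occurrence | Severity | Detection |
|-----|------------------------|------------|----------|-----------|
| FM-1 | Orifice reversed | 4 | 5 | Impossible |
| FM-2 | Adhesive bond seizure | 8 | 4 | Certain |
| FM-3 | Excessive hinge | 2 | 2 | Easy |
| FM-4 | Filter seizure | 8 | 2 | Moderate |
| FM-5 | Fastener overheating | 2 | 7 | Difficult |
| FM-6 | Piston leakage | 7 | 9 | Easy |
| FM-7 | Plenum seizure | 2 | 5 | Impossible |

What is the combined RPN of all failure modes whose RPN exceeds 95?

RPN = Severity × Occurrence × Detection:
  FM-1: 5 × 4 × 9 = 180
  FM-2: 4 × 8 × 1 = 32
  FM-3: 2 × 2 × 3 = 12
  FM-4: 2 × 8 × 5 = 80
  FM-5: 7 × 2 × 7 = 98
  FM-6: 9 × 7 × 3 = 189
  FM-7: 5 × 2 × 9 = 90
RPN > 95: FM-1 (180), FM-5 (98), FM-6 (189).
Sum: 180 + 98 + 189 = 467.

467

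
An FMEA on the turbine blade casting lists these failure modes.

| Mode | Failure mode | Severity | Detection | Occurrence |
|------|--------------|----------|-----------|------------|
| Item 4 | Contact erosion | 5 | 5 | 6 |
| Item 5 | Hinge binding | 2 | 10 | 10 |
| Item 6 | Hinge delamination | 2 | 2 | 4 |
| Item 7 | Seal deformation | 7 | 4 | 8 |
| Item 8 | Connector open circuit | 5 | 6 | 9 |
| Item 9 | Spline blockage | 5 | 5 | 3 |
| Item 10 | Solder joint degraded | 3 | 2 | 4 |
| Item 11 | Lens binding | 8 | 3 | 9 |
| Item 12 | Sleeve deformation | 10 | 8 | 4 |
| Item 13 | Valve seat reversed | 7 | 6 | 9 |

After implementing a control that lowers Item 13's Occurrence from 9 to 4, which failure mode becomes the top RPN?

Item 12

RPN = Severity × Occurrence × Detection:
  Item 4: 5 × 6 × 5 = 150
  Item 5: 2 × 10 × 10 = 200
  Item 6: 2 × 4 × 2 = 16
  Item 7: 7 × 8 × 4 = 224
  Item 8: 5 × 9 × 6 = 270
  Item 9: 5 × 3 × 5 = 75
  Item 10: 3 × 4 × 2 = 24
  Item 11: 8 × 9 × 3 = 216
  Item 12: 10 × 4 × 8 = 320
  Item 13: 7 × 9 × 6 = 378
After action: Item 13 → 7 × 4 × 6 = 168.
Revised RPNs: Item 12=320, Item 8=270, Item 7=224, Item 11=216, Item 5=200, Item 13=168, Item 4=150, Item 9=75, Item 10=24, Item 6=16.
Highest is now Item 12 (320).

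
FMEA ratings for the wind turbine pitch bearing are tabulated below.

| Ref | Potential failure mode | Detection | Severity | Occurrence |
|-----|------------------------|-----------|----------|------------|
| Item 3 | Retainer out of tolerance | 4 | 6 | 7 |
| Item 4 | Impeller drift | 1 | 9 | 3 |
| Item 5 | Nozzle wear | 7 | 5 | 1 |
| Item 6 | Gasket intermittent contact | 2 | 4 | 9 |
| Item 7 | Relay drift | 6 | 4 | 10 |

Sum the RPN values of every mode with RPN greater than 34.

515

RPN = Severity × Occurrence × Detection:
  Item 3: 6 × 7 × 4 = 168
  Item 4: 9 × 3 × 1 = 27
  Item 5: 5 × 1 × 7 = 35
  Item 6: 4 × 9 × 2 = 72
  Item 7: 4 × 10 × 6 = 240
RPN > 34: Item 3 (168), Item 5 (35), Item 6 (72), Item 7 (240).
Sum: 168 + 35 + 72 + 240 = 515.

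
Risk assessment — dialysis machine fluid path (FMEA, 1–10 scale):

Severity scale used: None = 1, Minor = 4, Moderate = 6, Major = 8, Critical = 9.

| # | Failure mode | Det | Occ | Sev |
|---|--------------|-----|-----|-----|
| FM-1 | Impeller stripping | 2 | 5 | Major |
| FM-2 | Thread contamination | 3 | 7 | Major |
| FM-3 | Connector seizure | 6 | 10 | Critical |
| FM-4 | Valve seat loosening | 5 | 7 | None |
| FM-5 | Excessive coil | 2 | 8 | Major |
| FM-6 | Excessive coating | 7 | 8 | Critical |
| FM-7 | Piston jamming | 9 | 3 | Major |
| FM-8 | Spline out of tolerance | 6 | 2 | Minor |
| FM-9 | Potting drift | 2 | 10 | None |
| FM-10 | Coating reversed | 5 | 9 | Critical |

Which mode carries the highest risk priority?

FM-3

RPN = Severity × Occurrence × Detection:
  FM-1: 8 × 5 × 2 = 80
  FM-2: 8 × 7 × 3 = 168
  FM-3: 9 × 10 × 6 = 540
  FM-4: 1 × 7 × 5 = 35
  FM-5: 8 × 8 × 2 = 128
  FM-6: 9 × 8 × 7 = 504
  FM-7: 8 × 3 × 9 = 216
  FM-8: 4 × 2 × 6 = 48
  FM-9: 1 × 10 × 2 = 20
  FM-10: 9 × 9 × 5 = 405
Highest RPN is 540 → FM-3.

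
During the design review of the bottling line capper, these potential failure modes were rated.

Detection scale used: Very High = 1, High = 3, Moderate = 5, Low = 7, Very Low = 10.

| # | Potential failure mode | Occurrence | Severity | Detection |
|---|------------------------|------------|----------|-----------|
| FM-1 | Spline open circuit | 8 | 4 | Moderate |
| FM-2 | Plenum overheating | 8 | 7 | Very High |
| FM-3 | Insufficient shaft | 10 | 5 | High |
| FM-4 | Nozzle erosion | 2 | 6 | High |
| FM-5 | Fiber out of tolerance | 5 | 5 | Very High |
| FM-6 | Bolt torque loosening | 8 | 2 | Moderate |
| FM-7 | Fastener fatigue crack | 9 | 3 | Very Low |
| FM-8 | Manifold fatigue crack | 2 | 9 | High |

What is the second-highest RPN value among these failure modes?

RPN = Severity × Occurrence × Detection:
  FM-1: 4 × 8 × 5 = 160
  FM-2: 7 × 8 × 1 = 56
  FM-3: 5 × 10 × 3 = 150
  FM-4: 6 × 2 × 3 = 36
  FM-5: 5 × 5 × 1 = 25
  FM-6: 2 × 8 × 5 = 80
  FM-7: 3 × 9 × 10 = 270
  FM-8: 9 × 2 × 3 = 54
Sorted descending: 270, 160, 150, 80, 56, 54, 36, 25.
The second-highest RPN is 160 (FM-1).

160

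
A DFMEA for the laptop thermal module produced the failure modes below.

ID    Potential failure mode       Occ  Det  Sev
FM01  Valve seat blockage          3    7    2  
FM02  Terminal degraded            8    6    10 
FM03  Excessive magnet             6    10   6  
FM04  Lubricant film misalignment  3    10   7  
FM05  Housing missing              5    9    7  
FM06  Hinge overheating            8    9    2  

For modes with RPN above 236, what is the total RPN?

1155

RPN = Severity × Occurrence × Detection:
  FM01: 2 × 3 × 7 = 42
  FM02: 10 × 8 × 6 = 480
  FM03: 6 × 6 × 10 = 360
  FM04: 7 × 3 × 10 = 210
  FM05: 7 × 5 × 9 = 315
  FM06: 2 × 8 × 9 = 144
RPN > 236: FM02 (480), FM03 (360), FM05 (315).
Sum: 480 + 360 + 315 = 1155.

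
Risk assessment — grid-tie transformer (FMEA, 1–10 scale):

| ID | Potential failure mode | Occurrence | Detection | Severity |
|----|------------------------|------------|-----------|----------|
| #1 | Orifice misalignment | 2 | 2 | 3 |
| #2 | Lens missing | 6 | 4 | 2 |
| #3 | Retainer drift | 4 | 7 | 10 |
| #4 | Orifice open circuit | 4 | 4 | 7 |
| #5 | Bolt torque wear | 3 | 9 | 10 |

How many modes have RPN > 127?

2

RPN = Severity × Occurrence × Detection:
  #1: 3 × 2 × 2 = 12
  #2: 2 × 6 × 4 = 48
  #3: 10 × 4 × 7 = 280
  #4: 7 × 4 × 4 = 112
  #5: 10 × 3 × 9 = 270
Modes with RPN > 127: #3 (280), #5 (270) → 2.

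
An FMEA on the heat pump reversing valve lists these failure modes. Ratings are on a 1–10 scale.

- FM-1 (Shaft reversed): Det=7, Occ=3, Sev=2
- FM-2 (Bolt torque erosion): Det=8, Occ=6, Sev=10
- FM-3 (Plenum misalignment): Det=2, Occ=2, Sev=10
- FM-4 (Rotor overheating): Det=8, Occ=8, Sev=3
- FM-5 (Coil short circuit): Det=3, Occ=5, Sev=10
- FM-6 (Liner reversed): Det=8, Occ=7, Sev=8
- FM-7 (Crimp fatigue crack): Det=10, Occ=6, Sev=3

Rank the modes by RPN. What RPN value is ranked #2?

448

RPN = Severity × Occurrence × Detection:
  FM-1: 2 × 3 × 7 = 42
  FM-2: 10 × 6 × 8 = 480
  FM-3: 10 × 2 × 2 = 40
  FM-4: 3 × 8 × 8 = 192
  FM-5: 10 × 5 × 3 = 150
  FM-6: 8 × 7 × 8 = 448
  FM-7: 3 × 6 × 10 = 180
Sorted descending: 480, 448, 192, 180, 150, 42, 40.
The second-highest RPN is 448 (FM-6).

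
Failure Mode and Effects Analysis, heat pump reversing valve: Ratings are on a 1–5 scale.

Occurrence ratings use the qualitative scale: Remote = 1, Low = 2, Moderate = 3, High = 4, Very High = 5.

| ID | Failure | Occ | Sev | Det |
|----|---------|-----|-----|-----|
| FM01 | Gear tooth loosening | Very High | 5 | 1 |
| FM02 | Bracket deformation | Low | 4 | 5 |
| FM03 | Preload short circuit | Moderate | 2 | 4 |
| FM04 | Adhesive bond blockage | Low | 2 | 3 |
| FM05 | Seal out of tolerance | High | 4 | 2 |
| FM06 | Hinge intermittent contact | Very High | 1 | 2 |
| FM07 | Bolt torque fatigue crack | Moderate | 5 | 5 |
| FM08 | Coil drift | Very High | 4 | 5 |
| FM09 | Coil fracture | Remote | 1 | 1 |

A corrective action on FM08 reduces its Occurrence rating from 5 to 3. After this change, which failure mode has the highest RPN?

FM07

RPN = Severity × Occurrence × Detection:
  FM01: 5 × 5 × 1 = 25
  FM02: 4 × 2 × 5 = 40
  FM03: 2 × 3 × 4 = 24
  FM04: 2 × 2 × 3 = 12
  FM05: 4 × 4 × 2 = 32
  FM06: 1 × 5 × 2 = 10
  FM07: 5 × 3 × 5 = 75
  FM08: 4 × 5 × 5 = 100
  FM09: 1 × 1 × 1 = 1
After action: FM08 → 4 × 3 × 5 = 60.
Revised RPNs: FM07=75, FM08=60, FM02=40, FM05=32, FM01=25, FM03=24, FM04=12, FM06=10, FM09=1.
Highest is now FM07 (75).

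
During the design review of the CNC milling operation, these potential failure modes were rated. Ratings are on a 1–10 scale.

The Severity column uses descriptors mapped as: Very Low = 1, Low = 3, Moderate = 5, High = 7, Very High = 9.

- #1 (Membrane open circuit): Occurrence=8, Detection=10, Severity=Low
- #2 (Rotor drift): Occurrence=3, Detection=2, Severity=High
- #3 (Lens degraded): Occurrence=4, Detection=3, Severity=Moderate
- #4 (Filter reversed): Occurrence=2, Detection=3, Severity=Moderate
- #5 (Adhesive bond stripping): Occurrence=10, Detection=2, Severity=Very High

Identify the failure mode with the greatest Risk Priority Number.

RPN = Severity × Occurrence × Detection:
  #1: 3 × 8 × 10 = 240
  #2: 7 × 3 × 2 = 42
  #3: 5 × 4 × 3 = 60
  #4: 5 × 2 × 3 = 30
  #5: 9 × 10 × 2 = 180
Highest RPN is 240 → #1.

#1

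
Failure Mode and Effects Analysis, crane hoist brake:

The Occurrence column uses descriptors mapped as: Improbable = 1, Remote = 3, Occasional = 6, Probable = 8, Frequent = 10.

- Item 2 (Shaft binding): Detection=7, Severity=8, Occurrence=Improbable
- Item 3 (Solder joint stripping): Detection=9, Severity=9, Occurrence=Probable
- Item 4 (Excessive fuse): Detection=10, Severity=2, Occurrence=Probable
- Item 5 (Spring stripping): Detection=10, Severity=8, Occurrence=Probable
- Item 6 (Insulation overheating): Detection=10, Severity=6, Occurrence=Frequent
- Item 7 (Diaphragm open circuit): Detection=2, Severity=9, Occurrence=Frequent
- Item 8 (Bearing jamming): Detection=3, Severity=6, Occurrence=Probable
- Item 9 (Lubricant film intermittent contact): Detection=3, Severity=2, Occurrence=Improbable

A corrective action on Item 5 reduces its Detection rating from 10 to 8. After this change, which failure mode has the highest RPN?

Item 3

RPN = Severity × Occurrence × Detection:
  Item 2: 8 × 1 × 7 = 56
  Item 3: 9 × 8 × 9 = 648
  Item 4: 2 × 8 × 10 = 160
  Item 5: 8 × 8 × 10 = 640
  Item 6: 6 × 10 × 10 = 600
  Item 7: 9 × 10 × 2 = 180
  Item 8: 6 × 8 × 3 = 144
  Item 9: 2 × 1 × 3 = 6
After action: Item 5 → 8 × 8 × 8 = 512.
Revised RPNs: Item 3=648, Item 6=600, Item 5=512, Item 7=180, Item 4=160, Item 8=144, Item 2=56, Item 9=6.
Highest is now Item 3 (648).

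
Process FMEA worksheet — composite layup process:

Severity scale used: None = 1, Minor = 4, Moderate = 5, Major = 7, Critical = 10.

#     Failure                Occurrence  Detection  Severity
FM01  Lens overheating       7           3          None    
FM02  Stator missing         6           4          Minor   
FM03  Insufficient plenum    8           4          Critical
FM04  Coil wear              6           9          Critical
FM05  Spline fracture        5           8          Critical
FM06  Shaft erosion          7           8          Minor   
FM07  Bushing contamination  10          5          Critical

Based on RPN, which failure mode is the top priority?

RPN = Severity × Occurrence × Detection:
  FM01: 1 × 7 × 3 = 21
  FM02: 4 × 6 × 4 = 96
  FM03: 10 × 8 × 4 = 320
  FM04: 10 × 6 × 9 = 540
  FM05: 10 × 5 × 8 = 400
  FM06: 4 × 7 × 8 = 224
  FM07: 10 × 10 × 5 = 500
Highest RPN is 540 → FM04.

FM04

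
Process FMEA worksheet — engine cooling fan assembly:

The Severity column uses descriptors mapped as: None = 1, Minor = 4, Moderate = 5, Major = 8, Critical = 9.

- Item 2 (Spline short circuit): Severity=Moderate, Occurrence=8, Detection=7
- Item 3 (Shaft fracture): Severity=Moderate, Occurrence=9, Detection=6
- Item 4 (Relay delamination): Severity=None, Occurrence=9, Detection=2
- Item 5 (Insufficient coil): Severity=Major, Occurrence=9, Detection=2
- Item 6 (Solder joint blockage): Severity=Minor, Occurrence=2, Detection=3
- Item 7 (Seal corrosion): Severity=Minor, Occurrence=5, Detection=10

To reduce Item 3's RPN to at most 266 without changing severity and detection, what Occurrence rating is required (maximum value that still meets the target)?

Item 3: S=5, O=9, D=6 → current RPN = 270.
Fixed product = 30. Need 30 × O ≤ 266, so O ≤ 266/30 = 8.87.
Maximum integer Occurrence rating = 8 (gives RPN 240; O=9 would give 270 > 266).

8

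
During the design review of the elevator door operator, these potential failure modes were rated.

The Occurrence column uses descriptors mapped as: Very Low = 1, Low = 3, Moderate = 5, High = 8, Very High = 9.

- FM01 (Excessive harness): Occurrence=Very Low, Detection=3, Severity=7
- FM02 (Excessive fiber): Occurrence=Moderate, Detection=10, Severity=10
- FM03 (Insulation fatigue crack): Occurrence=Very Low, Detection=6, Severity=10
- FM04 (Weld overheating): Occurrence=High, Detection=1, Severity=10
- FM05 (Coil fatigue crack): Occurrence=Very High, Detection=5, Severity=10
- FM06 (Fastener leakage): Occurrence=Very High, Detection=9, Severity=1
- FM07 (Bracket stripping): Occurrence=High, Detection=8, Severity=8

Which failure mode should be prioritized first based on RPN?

RPN = Severity × Occurrence × Detection:
  FM01: 7 × 1 × 3 = 21
  FM02: 10 × 5 × 10 = 500
  FM03: 10 × 1 × 6 = 60
  FM04: 10 × 8 × 1 = 80
  FM05: 10 × 9 × 5 = 450
  FM06: 1 × 9 × 9 = 81
  FM07: 8 × 8 × 8 = 512
Highest RPN is 512 → FM07.

FM07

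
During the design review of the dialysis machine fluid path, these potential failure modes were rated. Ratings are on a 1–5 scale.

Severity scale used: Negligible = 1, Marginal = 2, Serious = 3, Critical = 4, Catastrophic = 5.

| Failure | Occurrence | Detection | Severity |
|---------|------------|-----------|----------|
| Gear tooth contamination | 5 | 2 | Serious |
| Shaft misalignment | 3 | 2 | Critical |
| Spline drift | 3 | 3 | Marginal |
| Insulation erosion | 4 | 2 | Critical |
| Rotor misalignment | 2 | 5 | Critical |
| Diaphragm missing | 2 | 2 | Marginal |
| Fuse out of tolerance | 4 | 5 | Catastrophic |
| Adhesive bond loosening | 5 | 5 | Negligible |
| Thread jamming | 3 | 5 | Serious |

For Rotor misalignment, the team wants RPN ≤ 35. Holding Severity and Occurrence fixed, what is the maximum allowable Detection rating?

Rotor misalignment: S=4, O=2, D=5 → current RPN = 40.
Fixed product = 8. Need 8 × D ≤ 35, so D ≤ 35/8 = 4.38.
Maximum integer Detection rating = 4 (gives RPN 32; D=5 would give 40 > 35).

4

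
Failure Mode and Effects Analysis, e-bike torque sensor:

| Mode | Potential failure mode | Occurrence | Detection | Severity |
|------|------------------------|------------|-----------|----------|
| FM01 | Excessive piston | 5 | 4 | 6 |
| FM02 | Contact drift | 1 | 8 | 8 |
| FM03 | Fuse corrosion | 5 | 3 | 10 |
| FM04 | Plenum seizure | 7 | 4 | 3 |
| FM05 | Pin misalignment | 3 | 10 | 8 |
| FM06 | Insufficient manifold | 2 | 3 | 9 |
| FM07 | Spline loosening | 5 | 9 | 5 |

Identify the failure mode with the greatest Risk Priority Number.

FM05

RPN = Severity × Occurrence × Detection:
  FM01: 6 × 5 × 4 = 120
  FM02: 8 × 1 × 8 = 64
  FM03: 10 × 5 × 3 = 150
  FM04: 3 × 7 × 4 = 84
  FM05: 8 × 3 × 10 = 240
  FM06: 9 × 2 × 3 = 54
  FM07: 5 × 5 × 9 = 225
Highest RPN is 240 → FM05.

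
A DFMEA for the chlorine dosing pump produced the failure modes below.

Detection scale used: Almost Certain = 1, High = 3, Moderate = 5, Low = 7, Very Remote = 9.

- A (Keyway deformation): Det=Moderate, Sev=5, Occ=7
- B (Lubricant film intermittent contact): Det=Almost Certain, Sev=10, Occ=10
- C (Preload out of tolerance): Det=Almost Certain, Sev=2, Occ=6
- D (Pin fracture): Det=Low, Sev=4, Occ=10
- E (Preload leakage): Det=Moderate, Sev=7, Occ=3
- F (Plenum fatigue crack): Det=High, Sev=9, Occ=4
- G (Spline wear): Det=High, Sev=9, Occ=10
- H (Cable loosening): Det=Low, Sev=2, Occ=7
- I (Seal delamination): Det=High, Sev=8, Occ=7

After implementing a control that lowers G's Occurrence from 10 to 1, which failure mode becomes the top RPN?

RPN = Severity × Occurrence × Detection:
  A: 5 × 7 × 5 = 175
  B: 10 × 10 × 1 = 100
  C: 2 × 6 × 1 = 12
  D: 4 × 10 × 7 = 280
  E: 7 × 3 × 5 = 105
  F: 9 × 4 × 3 = 108
  G: 9 × 10 × 3 = 270
  H: 2 × 7 × 7 = 98
  I: 8 × 7 × 3 = 168
After action: G → 9 × 1 × 3 = 27.
Revised RPNs: D=280, A=175, I=168, F=108, E=105, B=100, H=98, G=27, C=12.
Highest is now D (280).

D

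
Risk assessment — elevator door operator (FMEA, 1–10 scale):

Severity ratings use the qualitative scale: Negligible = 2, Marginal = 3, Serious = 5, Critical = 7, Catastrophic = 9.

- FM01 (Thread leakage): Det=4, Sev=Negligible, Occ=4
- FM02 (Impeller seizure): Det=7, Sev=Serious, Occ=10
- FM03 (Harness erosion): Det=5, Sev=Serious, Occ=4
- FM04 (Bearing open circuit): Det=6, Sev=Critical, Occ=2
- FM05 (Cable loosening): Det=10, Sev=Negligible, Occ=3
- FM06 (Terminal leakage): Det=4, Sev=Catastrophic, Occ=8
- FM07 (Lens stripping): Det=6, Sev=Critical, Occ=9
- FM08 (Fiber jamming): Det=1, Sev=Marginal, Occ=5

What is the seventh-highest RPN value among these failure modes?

32

RPN = Severity × Occurrence × Detection:
  FM01: 2 × 4 × 4 = 32
  FM02: 5 × 10 × 7 = 350
  FM03: 5 × 4 × 5 = 100
  FM04: 7 × 2 × 6 = 84
  FM05: 2 × 3 × 10 = 60
  FM06: 9 × 8 × 4 = 288
  FM07: 7 × 9 × 6 = 378
  FM08: 3 × 5 × 1 = 15
Sorted descending: 378, 350, 288, 100, 84, 60, 32, 15.
The seventh-highest RPN is 32 (FM01).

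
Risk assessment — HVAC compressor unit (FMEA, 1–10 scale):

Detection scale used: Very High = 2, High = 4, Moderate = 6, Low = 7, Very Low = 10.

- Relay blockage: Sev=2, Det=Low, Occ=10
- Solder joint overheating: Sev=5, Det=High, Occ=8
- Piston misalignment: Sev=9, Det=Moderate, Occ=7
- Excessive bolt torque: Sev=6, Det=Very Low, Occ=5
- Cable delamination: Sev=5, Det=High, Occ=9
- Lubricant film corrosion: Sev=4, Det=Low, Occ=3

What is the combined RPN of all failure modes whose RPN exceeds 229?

678

RPN = Severity × Occurrence × Detection:
  Relay blockage: 2 × 10 × 7 = 140
  Solder joint overheating: 5 × 8 × 4 = 160
  Piston misalignment: 9 × 7 × 6 = 378
  Excessive bolt torque: 6 × 5 × 10 = 300
  Cable delamination: 5 × 9 × 4 = 180
  Lubricant film corrosion: 4 × 3 × 7 = 84
RPN > 229: Piston misalignment (378), Excessive bolt torque (300).
Sum: 378 + 300 = 678.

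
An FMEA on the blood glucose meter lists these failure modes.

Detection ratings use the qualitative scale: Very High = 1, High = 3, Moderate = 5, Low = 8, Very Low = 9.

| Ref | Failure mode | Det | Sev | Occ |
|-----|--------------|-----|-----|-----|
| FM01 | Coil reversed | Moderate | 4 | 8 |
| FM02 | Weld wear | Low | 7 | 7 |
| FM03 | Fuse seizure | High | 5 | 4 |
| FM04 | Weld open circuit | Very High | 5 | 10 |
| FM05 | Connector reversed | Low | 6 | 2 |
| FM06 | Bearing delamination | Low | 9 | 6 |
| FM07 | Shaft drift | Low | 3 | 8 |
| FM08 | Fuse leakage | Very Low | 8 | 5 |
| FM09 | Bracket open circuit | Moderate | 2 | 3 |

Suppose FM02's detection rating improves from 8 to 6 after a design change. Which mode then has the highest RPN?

RPN = Severity × Occurrence × Detection:
  FM01: 4 × 8 × 5 = 160
  FM02: 7 × 7 × 8 = 392
  FM03: 5 × 4 × 3 = 60
  FM04: 5 × 10 × 1 = 50
  FM05: 6 × 2 × 8 = 96
  FM06: 9 × 6 × 8 = 432
  FM07: 3 × 8 × 8 = 192
  FM08: 8 × 5 × 9 = 360
  FM09: 2 × 3 × 5 = 30
After action: FM02 → 7 × 7 × 6 = 294.
Revised RPNs: FM06=432, FM08=360, FM02=294, FM07=192, FM01=160, FM05=96, FM03=60, FM04=50, FM09=30.
Highest is now FM06 (432).

FM06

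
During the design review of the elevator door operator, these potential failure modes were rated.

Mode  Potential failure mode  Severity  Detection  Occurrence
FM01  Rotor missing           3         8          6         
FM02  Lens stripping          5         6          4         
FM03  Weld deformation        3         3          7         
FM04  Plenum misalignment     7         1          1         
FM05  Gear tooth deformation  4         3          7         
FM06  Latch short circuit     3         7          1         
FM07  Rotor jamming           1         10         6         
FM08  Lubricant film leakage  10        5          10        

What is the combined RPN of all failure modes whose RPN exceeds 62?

RPN = Severity × Occurrence × Detection:
  FM01: 3 × 6 × 8 = 144
  FM02: 5 × 4 × 6 = 120
  FM03: 3 × 7 × 3 = 63
  FM04: 7 × 1 × 1 = 7
  FM05: 4 × 7 × 3 = 84
  FM06: 3 × 1 × 7 = 21
  FM07: 1 × 6 × 10 = 60
  FM08: 10 × 10 × 5 = 500
RPN > 62: FM01 (144), FM02 (120), FM03 (63), FM05 (84), FM08 (500).
Sum: 144 + 120 + 63 + 84 + 500 = 911.

911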